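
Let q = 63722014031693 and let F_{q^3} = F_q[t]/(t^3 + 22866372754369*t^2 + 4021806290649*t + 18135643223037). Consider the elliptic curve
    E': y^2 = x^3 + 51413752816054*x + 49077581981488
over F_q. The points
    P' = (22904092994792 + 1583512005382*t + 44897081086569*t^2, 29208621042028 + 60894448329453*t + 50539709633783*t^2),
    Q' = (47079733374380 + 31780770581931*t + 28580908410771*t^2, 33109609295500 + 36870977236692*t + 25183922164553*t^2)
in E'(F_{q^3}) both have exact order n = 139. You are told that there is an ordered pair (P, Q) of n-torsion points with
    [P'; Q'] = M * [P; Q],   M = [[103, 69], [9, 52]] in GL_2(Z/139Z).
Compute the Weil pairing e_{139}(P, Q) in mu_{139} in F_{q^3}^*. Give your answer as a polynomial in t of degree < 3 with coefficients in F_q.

Alternating bilinearity on E[139] (values in mu_{139} in F_{63722014031693^3}) gives e(P',Q') = e(P,Q)^det(M).
det M = 103*52 - 69*9 = 4735 = 9 (mod 139); 9^{-1} = 31 (mod 139).
8-bit Miller (10001011) on E'/F_{63722014031693} with a'=51413752816054, b'=49077581981488: accumulate tangent/chord ratios at Q'+S and P'+S'.
The quotient is 30369142138536 + 55232467148876*t + 59215183154611*t^2.
e_{139}(P,Q) = (30369142138536 + 55232467148876*t + 59215183154611*t^2)^{31} = 21484853773484 + 9689804447071*t + 41529223156457*t^2.

21484853773484 + 9689804447071*t + 41529223156457*t^2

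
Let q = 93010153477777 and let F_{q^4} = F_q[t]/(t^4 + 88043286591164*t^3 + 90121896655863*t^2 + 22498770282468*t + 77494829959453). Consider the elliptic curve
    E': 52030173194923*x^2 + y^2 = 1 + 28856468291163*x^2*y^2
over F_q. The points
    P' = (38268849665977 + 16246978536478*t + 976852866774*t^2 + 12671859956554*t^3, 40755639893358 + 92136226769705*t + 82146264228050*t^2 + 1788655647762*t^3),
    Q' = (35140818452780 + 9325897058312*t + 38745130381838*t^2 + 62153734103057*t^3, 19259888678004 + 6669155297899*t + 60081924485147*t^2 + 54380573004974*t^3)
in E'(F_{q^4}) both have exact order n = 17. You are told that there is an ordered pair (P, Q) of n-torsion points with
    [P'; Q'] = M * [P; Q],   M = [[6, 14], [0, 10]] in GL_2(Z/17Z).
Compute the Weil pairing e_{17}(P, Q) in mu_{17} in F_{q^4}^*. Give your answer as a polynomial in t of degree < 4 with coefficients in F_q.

Under M = [[6,14],[0,10]] in GL_2(Z/17), e_{17}(P',Q') = e_{17}(P,Q)^(6*10-14*0 mod 17).
So e_{17}(P,Q) = e_{17}(P',Q')^{2}, since 9*2 = 1 mod 17.
Edwards a_E,d_E -> Montgomery A=81169813966306,B=9676260701479 -> Weierstrass 19987901065419,79850467665614 via alpha=44484491406940,beta=5793426225940.
5-bit Miller (10001) on E'/F_{93010153477777} with a'=19987901065419, b'=79850467665614: accumulate tangent/chord ratios at Q'+S and P'+S'.
Result: e(P',Q') = 76510981868477 + 42934232340337*t + 72541609316797*t^2 + 49730381194279*t^3.
(76510981868477 + 42934232340337*t + 72541609316797*t^2 + 49730381194279*t^3)^{2} mod (93010153477777,f) = 49363487093066 + 15247775359702*t + 10208027759882*t^2 + 40943115387226*t^3.

49363487093066 + 15247775359702*t + 10208027759882*t^2 + 40943115387226*t^3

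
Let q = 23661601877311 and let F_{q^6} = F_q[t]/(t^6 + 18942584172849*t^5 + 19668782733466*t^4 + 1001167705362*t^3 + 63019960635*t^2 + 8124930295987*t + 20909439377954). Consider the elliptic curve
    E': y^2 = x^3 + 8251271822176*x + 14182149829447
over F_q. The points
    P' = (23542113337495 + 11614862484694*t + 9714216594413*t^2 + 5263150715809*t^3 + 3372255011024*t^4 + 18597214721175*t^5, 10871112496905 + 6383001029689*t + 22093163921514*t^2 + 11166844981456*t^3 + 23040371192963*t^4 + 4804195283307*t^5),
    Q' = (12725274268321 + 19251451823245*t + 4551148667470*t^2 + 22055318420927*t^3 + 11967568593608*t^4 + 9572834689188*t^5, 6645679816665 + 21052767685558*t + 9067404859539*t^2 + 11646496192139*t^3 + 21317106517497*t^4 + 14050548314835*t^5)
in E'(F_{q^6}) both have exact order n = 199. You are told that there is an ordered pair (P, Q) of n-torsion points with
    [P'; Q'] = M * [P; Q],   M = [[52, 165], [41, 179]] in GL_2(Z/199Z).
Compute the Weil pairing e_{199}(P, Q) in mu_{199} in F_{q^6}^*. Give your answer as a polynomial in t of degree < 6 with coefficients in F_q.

Alternating bilinearity on E[199] (values in mu_{199} in F_{23661601877311^6}) gives e(P',Q') = e(P,Q)^det(M).
Hence e(P,Q) = e(P',Q')^{104} where 104 = 155^{-1} mod 199.
Run Miller on y^2=x^3+8251271822176*x+14182149829447 over F_{23661601877311}: ladder 11000111 (8 bits); e = f_P(D_Q)/f_Q(D_P).
So e_{199}(P',Q') = 7868259510387 + 22515104423848*t + 7409996661212*t^2 + 21676298476417*t^3 + 3200612581202*t^4 + 22068301540126*t^5.
Thus e_{199}(P,Q) = 17417143826567 + 7318655414898*t + 15503641562176*t^2 + 15698553256402*t^3 + 11496696557177*t^4 + 9383052507986*t^5.

17417143826567 + 7318655414898*t + 15503641562176*t^2 + 15698553256402*t^3 + 11496696557177*t^4 + 9383052507986*t^5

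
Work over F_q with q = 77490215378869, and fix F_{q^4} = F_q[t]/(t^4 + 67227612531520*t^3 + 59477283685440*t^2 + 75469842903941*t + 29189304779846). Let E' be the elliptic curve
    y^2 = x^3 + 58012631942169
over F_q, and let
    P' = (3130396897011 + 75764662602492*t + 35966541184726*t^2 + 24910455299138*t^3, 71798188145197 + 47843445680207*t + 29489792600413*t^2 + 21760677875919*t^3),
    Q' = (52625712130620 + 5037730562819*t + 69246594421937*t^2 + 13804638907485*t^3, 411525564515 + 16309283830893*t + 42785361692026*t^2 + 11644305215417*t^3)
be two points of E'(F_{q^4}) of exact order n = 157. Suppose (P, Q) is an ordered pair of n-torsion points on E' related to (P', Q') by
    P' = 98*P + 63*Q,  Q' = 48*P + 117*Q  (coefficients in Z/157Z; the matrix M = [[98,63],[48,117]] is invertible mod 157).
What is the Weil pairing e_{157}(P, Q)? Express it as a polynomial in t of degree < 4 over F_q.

Under M = [[98,63],[48,117]] in GL_2(Z/157), e_{157}(P',Q') = e_{157}(P,Q)^(98*117-63*48 mod 157).
Inverting 121 mod 157: 109. Thus e_{157}(P,Q) = e(P',Q')^{109}.
Run Miller on y^2=x^3+58012631942169 over F_{77490215378869}: ladder 10011101 (8 bits); e = f_P(D_Q)/f_Q(D_P).
e_{157}(P',Q') = 68493163659195 + 16105719724637*t + 42405168221426*t^2 + 46215552414419*t^3.
Hence e(P,Q) = 32459871831764 + 5421470220054*t + 68834614633157*t^2 + 36375840047082*t^3 in F_{77490215378869^4}^*.

32459871831764 + 5421470220054*t + 68834614633157*t^2 + 36375840047082*t^3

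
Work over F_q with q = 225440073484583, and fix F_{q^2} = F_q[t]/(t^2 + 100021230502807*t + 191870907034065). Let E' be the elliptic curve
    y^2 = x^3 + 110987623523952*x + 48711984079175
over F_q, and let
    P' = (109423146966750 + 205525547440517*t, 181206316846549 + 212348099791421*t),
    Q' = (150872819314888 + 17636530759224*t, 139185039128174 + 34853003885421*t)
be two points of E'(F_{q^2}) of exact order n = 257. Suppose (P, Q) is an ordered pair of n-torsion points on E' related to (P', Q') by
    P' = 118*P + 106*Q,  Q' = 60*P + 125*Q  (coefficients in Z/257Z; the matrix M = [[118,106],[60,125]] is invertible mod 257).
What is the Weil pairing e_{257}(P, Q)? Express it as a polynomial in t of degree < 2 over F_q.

The 257-Weil pairing on E[257] over F_{225440073484583} is alternating-bilinear: e_{257}(P',Q') = e_{257}(P,Q)^det(M).
So e_{257}(P,Q) = e_{257}(P',Q')^{48}, since 166*48 = 1 mod 257.
Miller loop for e_{257} over F_{225440073484583^2}: bits of 257 = 100000001; 8 double steps + 1 add steps, l/v at each.
So e_{257}(P',Q') = 133044775337945 + 89590261867316*t.
Thus e_{257}(P,Q) = 33974261885253 + 132236907186512*t.

33974261885253 + 132236907186512*t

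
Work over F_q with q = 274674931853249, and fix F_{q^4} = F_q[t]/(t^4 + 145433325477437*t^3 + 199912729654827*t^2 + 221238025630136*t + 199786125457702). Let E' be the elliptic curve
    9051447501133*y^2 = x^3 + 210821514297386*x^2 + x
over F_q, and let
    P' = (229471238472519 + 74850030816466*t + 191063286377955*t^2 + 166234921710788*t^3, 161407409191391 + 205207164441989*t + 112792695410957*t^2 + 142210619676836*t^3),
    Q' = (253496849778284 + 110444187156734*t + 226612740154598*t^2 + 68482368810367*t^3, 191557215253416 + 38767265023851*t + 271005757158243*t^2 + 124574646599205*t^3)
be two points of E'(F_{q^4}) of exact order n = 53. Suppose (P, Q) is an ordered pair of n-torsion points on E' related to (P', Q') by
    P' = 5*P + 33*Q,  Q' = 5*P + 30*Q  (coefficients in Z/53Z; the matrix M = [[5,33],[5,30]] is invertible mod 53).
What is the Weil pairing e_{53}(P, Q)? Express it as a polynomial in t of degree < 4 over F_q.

The 53-Weil pairing on E[53] over F_{274674931853249} is alternating-bilinear: e_{53}(P',Q') = e_{53}(P,Q)^det(M).
det(M) mod 53 = 38; its inverse in (Z/53)^* is 7 (check: 38*7 mod 53 = 1).
Set x_W=8563246042911*u+45722088353598, y_W=8563246042911*v; then E': y_W^2=x_W^3+47619558556521*x_W+179491356554875.
Build f_{53,P'} and f_{53,Q'} via the 6-bit ladder of 53=110101_2; evaluate at shifted divisors; quotient in F_{274674931853249^4}.
e_{53}(P',Q') = 33909811344771 + 36038974097059*t + 68399015833925*t^2 + 160914932857278*t^3.
Raise to 7: e(P,Q) = 31507132627804 + 119662540829630*t + 61575006227939*t^2 + 90472297109077*t^3 in mu_{53}.

31507132627804 + 119662540829630*t + 61575006227939*t^2 + 90472297109077*t^3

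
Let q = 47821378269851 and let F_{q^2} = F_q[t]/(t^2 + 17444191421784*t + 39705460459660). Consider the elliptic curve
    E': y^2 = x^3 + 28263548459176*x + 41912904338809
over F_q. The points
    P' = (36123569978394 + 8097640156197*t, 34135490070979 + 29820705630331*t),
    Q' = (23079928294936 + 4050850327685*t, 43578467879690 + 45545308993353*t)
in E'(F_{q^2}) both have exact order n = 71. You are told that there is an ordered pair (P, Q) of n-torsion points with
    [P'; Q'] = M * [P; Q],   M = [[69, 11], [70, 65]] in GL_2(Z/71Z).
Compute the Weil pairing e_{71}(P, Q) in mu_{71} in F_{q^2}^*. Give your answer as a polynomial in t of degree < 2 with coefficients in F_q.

24583401941913 + 39993814490414*t

Since e_{71}(P,P)=e_{71}(Q,Q)=1 and e_{71}(Q,P)=e_{71}(P,Q)^{-1}, expanding e_{71}(69*P + 11*Q,70*P + 65*Q) leaves e(P,Q)^det(M).
det M = 69*65 - 11*70 = 3715 = 23 (mod 71); 23^{-1} = 34 (mod 71).
n = 71 = (1000111)_2 (7 bits, wt 4); accumulate f_{71,P'}(Q'+S)/f_{71,P'}(S) along the 6-step ladder.
Miller gives e_{71}(P',Q') = 6627127887808 + 42606071394627*t in F_{47821378269851^2}.
e_{71}(P,Q) = (6627127887808 + 42606071394627*t)^{34} = 24583401941913 + 39993814490414*t.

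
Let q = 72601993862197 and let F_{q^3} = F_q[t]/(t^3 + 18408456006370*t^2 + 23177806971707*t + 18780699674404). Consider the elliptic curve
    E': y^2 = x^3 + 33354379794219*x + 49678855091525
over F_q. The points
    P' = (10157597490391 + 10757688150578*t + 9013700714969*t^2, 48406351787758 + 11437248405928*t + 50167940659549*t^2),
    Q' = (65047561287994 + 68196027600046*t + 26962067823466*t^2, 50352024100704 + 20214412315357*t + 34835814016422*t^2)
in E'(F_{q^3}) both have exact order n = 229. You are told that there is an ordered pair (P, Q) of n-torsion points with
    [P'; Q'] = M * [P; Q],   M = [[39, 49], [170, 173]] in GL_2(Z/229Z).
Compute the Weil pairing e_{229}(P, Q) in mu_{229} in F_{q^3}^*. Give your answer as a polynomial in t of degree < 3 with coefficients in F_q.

69476702223957 + 46924819178349*t + 2518681143373*t^2

Alternating bilinearity on E[229] (values in mu_{229} in F_{72601993862197^3}) gives e(P',Q') = e(P,Q)^det(M).
det(M) mod 229 = 20; its inverse in (Z/229)^* is 126 (check: 20*126 mod 229 = 1).
Build f_{229,P'} and f_{229,Q'} via the 8-bit ladder of 229=11100101_2; evaluate at shifted divisors; quotient in F_{72601993862197^3}.
Miller gives e_{229}(P',Q') = 46091171049504 + 42440814703849*t + 17922783437635*t^2 in F_{72601993862197^3}.
Hence e(P,Q) = 69476702223957 + 46924819178349*t + 2518681143373*t^2 in F_{72601993862197^3}^*.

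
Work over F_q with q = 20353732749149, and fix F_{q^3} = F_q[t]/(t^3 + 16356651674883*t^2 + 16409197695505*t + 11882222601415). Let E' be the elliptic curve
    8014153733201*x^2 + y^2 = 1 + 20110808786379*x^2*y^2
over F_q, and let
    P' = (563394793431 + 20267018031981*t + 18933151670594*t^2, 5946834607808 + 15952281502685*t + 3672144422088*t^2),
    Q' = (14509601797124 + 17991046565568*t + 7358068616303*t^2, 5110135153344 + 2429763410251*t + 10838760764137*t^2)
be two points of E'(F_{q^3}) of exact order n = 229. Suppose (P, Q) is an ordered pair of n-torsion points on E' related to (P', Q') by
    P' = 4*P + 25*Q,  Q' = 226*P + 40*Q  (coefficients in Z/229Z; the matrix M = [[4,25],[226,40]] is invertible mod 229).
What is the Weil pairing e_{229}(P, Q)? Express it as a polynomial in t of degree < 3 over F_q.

10417418390859 + 7286777830895*t + 3596580783238*t^2

e_{229} is bilinear + alternating on E[229], so e_{229}(4*P + 25*Q, 226*P + 40*Q) = e_{229}(P,Q)^(4*40-25*226).
det(M) mod 229 = 6; its inverse in (Z/229)^* is 191 (check: 6*191 mod 229 = 1).
Edwards->Montgomery: u=(1+y)/(1-y), v=u/x -> 4521046582632v^2=u^3+66865124976u^2+u; then x_W=7152702611280u+11472071336313: y^2=x^3+5649420747762*x+12449423836538.
Build f_{229,P'} and f_{229,Q'} via the 8-bit ladder of 229=11100101_2; evaluate at shifted divisors; quotient in F_{20353732749149^3}.
f_P(D_Q)/f_Q(D_P) = 10657295382020 + 18987446446770*t + 5542580278744*t^2.
Finally e_{229}(P,Q) = 10417418390859 + 7286777830895*t + 3596580783238*t^2.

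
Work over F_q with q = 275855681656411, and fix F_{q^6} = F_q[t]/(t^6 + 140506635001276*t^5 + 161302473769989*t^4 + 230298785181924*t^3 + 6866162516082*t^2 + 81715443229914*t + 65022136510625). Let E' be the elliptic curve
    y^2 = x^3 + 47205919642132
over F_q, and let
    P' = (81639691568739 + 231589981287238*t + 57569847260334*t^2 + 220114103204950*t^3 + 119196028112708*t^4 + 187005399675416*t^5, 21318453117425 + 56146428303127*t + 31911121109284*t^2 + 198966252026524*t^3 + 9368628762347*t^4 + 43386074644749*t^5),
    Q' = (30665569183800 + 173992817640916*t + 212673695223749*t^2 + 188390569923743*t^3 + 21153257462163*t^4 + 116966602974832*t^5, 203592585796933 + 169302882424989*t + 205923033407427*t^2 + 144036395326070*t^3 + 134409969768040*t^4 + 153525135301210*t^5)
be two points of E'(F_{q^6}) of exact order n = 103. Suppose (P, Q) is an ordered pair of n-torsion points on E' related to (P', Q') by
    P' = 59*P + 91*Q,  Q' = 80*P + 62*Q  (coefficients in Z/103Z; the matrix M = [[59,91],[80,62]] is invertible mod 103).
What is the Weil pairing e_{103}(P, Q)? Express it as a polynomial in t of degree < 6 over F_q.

45682120899422 + 233537163149952*t + 165744975422519*t^2 + 226969713004998*t^3 + 207313748811579*t^4 + 157787981561524*t^5

Under M = [[59,91],[80,62]] in GL_2(Z/103), e_{103}(P',Q') = e_{103}(P,Q)^(59*62-91*80 mod 103).
Hence e(P,Q) = e(P',Q')^{6} where 6 = 86^{-1} mod 103.
Double-and-add over 1100111: 7-1 doublings, 5-1 additions; each step l_{T,T}/v_{2T} or l_{T,P'}/v at Q'+S for random S.
The quotient is 43095185109494 + 81609575056991*t + 165215211825123*t^2 + 215039696342239*t^3 + 122859642969527*t^4 + 187441629456646*t^5.
Hence e(P,Q) = 45682120899422 + 233537163149952*t + 165744975422519*t^2 + 226969713004998*t^3 + 207313748811579*t^4 + 157787981561524*t^5 in F_{275855681656411^6}^*.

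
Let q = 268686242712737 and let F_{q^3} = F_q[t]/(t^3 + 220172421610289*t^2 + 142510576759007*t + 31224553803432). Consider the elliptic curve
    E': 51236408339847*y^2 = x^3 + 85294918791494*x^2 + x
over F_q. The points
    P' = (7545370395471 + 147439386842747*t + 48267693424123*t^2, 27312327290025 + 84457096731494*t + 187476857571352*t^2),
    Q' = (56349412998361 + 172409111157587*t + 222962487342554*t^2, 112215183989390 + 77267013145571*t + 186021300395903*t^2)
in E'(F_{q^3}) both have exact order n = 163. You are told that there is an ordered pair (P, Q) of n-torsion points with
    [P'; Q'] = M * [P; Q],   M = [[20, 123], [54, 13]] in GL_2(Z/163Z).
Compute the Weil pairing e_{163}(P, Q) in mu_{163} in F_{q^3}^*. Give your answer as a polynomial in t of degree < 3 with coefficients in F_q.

20551577493497 + 71402548681415*t + 208873811158764*t^2

Since e_{163}(P,P)=e_{163}(Q,Q)=1 and e_{163}(Q,P)=e_{163}(P,Q)^{-1}, expanding e_{163}(20*P + 123*Q,54*P + 13*Q) leaves e(P,Q)^det(M).
20*13 - 123*54 = -6382; reduced mod 163: det = 138, inverse 13.
Undo Montgomery via alpha=144423460522700, beta=56894526696508: (a',b')=(74997920812034,211267748644920) over F_{268686242712737}.
Double-and-add over 10100011: 8-1 doublings, 4-1 additions; each step l_{T,T}/v_{2T} or l_{T,P'}/v at Q'+S for random S.
f_P(D_Q)/f_Q(D_P) = 226657632957546 + 133083961223005*t + 195209149558940*t^2.
Hence e(P,Q) = 20551577493497 + 71402548681415*t + 208873811158764*t^2 in F_{268686242712737^3}^*.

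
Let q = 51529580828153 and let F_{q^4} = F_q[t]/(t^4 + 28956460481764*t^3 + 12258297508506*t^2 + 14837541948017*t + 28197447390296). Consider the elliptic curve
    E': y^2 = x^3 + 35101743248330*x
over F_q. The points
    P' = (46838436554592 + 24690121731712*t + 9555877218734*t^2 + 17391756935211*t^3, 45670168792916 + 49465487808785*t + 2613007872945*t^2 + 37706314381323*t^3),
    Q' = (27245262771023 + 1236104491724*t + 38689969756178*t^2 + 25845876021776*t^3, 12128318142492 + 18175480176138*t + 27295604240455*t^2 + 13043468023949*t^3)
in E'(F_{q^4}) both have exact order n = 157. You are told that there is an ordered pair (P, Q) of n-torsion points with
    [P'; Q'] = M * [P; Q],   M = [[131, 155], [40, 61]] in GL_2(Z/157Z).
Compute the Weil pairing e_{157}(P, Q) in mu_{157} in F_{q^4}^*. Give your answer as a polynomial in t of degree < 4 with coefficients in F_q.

Alternating bilinearity on E[157] (values in mu_{157} in F_{51529580828153^4}) gives e(P',Q') = e(P,Q)^det(M).
det M = 131*61 - 155*40 = 1791 = 64 (mod 157); 64^{-1} = 27 (mod 157).
Miller loop for e_{157} over F_{51529580828153^4}: bits of 157 = 10011101; 7 double steps + 4 add steps, l/v at each.
f_P(D_Q)/f_Q(D_P) = 30302463054789 + 21924228634862*t + 39723978009636*t^2 + 526579776885*t^3.
Finally e_{157}(P,Q) = 48830095386568 + 21203755429592*t + 39277106392956*t^2 + 21863650536682*t^3.

48830095386568 + 21203755429592*t + 39277106392956*t^2 + 21863650536682*t^3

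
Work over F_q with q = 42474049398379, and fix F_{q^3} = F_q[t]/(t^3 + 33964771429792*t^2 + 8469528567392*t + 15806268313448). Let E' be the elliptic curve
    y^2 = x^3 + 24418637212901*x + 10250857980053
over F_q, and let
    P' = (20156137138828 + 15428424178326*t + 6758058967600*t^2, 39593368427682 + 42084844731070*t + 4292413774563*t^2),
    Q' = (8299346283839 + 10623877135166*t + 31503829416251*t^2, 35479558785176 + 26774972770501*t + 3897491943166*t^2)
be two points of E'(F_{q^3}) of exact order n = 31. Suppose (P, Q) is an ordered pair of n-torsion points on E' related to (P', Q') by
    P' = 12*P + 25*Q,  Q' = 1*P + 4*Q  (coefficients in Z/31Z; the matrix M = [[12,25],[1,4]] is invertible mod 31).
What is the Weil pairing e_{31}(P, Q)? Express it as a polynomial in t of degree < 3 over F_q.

16706402165215 + 15450084525753*t + 16177399124991*t^2

Since e_{31}(P,P)=e_{31}(Q,Q)=1 and e_{31}(Q,P)=e_{31}(P,Q)^{-1}, expanding e_{31}(12*P + 25*Q,1*P + 4*Q) leaves e(P,Q)^det(M).
So e_{31}(P,Q) = e_{31}(P',Q')^{27}, since 23*27 = 1 mod 31.
Build f_{31,P'} and f_{31,Q'} via the 5-bit ladder of 31=11111_2; evaluate at shifted divisors; quotient in F_{42474049398379^3}.
f_P(D_Q)/f_Q(D_P) = 9395427408229 + 20039688001735*t + 19821849045830*t^2.
Hence e(P,Q) = 16706402165215 + 15450084525753*t + 16177399124991*t^2 in F_{42474049398379^3}^*.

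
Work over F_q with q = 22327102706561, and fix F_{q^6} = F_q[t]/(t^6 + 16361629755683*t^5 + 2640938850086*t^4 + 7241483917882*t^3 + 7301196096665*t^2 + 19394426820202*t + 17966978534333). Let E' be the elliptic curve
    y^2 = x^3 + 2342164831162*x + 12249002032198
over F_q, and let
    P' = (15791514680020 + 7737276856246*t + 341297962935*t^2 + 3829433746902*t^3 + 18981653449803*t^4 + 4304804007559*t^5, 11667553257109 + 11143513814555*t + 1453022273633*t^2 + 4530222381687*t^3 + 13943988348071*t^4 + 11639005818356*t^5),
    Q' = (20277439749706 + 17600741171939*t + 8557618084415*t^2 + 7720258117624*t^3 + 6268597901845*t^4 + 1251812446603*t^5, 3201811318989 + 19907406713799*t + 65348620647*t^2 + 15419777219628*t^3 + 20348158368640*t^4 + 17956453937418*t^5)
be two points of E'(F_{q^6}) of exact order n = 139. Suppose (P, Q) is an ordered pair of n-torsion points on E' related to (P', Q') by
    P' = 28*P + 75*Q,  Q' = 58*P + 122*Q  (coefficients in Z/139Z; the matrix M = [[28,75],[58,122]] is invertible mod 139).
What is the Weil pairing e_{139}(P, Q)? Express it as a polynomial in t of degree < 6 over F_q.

e_{139}(aP+bQ,cP+dQ) = e_{139}(P,Q)^(ad-bc); with (a,b,c,d)=(28,75,58,122) this gives the det-139 law.
So e_{139}(P,Q) = e_{139}(P',Q')^{82}, since 39*82 = 1 mod 139.
Miller loop for e_{139} over F_{22327102706561^6}: bits of 139 = 10001011; 7 double steps + 3 add steps, l/v at each.
e_{139}(P',Q') = 3089542905855 + 5436363317332*t + 5839745846878*t^2 + 18082800445108*t^3 + 12746523513274*t^4 + 7130399627073*t^5.
Raise to 82: e(P,Q) = 21872695149919 + 20928507532095*t + 1201184083241*t^2 + 2383274491331*t^3 + 3853735009583*t^4 + 11587042292733*t^5 in mu_{139}.

21872695149919 + 20928507532095*t + 1201184083241*t^2 + 2383274491331*t^3 + 3853735009583*t^4 + 11587042292733*t^5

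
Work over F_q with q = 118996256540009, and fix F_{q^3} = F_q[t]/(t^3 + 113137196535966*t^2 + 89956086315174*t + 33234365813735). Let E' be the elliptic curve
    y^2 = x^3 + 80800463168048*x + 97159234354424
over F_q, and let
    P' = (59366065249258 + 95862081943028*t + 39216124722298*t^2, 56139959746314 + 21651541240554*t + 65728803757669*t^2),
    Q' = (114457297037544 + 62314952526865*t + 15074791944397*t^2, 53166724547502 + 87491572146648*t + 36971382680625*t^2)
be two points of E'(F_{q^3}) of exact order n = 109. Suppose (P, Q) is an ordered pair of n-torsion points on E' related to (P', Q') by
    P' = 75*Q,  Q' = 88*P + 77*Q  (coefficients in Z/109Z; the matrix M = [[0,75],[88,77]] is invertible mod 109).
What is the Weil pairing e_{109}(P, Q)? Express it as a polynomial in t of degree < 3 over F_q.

15820476929678 + 2573485593926*t + 53257645885180*t^2

e_{109} is bilinear + alternating on E[109], so e_{109}(75*Q, 88*P + 77*Q) = e_{109}(P,Q)^(0*77-75*88).
Hence e(P,Q) = e(P',Q')^{89} where 89 = 49^{-1} mod 109.
Double-and-add over 1101101: 7-1 doublings, 5-1 additions; each step l_{T,T}/v_{2T} or l_{T,P'}/v at Q'+S for random S.
e_{109}(P',Q') = 57033272058636 + 80764628424443*t + 116425326498489*t^2.
(57033272058636 + 80764628424443*t + 116425326498489*t^2)^{89} mod (118996256540009,f) = 15820476929678 + 2573485593926*t + 53257645885180*t^2.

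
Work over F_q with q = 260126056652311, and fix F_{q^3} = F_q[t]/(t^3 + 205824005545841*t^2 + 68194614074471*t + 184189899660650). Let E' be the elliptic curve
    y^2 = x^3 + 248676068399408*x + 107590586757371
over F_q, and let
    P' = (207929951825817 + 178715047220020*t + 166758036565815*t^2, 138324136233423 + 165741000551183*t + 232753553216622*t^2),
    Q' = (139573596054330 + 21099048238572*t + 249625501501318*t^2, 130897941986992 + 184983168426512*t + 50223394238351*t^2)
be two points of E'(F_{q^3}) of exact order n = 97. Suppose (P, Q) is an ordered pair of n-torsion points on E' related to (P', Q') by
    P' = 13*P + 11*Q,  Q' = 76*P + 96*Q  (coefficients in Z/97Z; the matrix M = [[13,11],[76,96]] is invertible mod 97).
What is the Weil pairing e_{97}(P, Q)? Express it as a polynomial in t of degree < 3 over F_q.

211861425143086 + 232337662815558*t + 26301996773613*t^2

Under M = [[13,11],[76,96]] in GL_2(Z/97), e_{97}(P',Q') = e_{97}(P,Q)^(13*96-11*76 mod 97).
13*96 - 11*76 = 412; reduced mod 97: det = 24, inverse 93.
Run Miller on y^2=x^3+248676068399408*x+107590586757371 over F_{260126056652311}: ladder 1100001 (7 bits); e = f_P(D_Q)/f_Q(D_P).
The quotient is 38160234081561 + 255939359661415*t + 244812389130065*t^2.
(38160234081561 + 255939359661415*t + 244812389130065*t^2)^{93} mod (260126056652311,f) = 211861425143086 + 232337662815558*t + 26301996773613*t^2.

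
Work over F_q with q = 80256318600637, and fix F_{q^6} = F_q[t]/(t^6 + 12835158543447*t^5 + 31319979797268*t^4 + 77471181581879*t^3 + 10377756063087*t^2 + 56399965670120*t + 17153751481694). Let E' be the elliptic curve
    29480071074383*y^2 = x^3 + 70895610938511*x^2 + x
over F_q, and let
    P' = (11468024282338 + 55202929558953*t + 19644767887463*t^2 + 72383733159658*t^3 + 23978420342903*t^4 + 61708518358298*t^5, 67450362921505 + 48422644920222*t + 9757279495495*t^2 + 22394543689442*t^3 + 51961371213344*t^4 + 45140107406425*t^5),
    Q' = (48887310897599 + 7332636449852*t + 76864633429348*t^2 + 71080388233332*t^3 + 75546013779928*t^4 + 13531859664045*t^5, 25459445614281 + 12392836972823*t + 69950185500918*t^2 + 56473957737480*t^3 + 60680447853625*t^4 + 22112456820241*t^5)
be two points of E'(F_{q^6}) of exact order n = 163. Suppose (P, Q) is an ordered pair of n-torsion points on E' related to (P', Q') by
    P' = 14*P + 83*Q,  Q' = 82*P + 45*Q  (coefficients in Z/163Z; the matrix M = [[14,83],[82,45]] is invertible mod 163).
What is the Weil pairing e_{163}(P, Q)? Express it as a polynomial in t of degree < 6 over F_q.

The 163-Weil pairing on E[163] over F_{80256318600637} is alternating-bilinear: e_{163}(P',Q') = e_{163}(P,Q)^det(M).
Inverting 18 mod 163: 154. Thus e_{163}(P,Q) = e(P',Q')^{154}.
Set x_W=31887214350999*u+41178024759634, y_W=31887214350999*v; then E': y_W^2=x_W^3+9350358563342*x_W+17814175523583.
Build f_{163,P'} and f_{163,Q'} via the 8-bit ladder of 163=10100011_2; evaluate at shifted divisors; quotient in F_{80256318600637^6}.
So e_{163}(P',Q') = 77978501166305 + 21038893282971*t + 10536452168074*t^2 + 21465183761025*t^3 + 56278557579353*t^4 + 39751137217368*t^5.
e_{163}(P,Q) = (77978501166305 + 21038893282971*t + 10536452168074*t^2 + 21465183761025*t^3 + 56278557579353*t^4 + 39751137217368*t^5)^{154} = 1280468951570 + 43021407386658*t + 46246800361768*t^2 + 18410709517202*t^3 + 19808454468169*t^4 + 13654020497478*t^5.

1280468951570 + 43021407386658*t + 46246800361768*t^2 + 18410709517202*t^3 + 19808454468169*t^4 + 13654020497478*t^5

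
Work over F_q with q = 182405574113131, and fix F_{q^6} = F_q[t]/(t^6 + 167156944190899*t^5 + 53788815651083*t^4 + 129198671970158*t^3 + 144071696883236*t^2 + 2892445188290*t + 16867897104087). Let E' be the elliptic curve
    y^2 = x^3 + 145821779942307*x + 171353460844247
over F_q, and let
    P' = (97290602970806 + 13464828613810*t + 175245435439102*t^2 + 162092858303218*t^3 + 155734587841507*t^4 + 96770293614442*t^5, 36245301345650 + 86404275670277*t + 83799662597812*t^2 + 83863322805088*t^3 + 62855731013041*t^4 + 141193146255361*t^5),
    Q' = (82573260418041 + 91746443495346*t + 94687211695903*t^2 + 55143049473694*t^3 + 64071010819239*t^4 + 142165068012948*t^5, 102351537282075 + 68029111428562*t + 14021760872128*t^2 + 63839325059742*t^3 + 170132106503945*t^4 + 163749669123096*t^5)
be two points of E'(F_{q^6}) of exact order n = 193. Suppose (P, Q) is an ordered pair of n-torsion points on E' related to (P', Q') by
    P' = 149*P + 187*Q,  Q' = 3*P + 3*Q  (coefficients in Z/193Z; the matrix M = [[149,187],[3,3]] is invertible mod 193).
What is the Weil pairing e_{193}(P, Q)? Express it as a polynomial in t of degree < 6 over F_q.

135990996616985 + 18653087580540*t + 159788691461197*t^2 + 158166949045874*t^3 + 156582944273889*t^4 + 24979525768024*t^5

Since e_{193}(P,P)=e_{193}(Q,Q)=1 and e_{193}(Q,P)=e_{193}(P,Q)^{-1}, expanding e_{193}(149*P + 187*Q,3*P + 3*Q) leaves e(P,Q)^det(M).
149*3 - 187*3 = -114; reduced mod 193: det = 79, inverse 22.
Double-and-add over 11000001: 8-1 doublings, 3-1 additions; each step l_{T,T}/v_{2T} or l_{T,P'}/v at Q'+S for random S.
Miller gives e_{193}(P',Q') = 43807855963323 + 70471477259710*t + 78002026165407*t^2 + 155946586504617*t^3 + 103518798449008*t^4 + 160782229227768*t^5 in F_{182405574113131^6}.
Finally e_{193}(P,Q) = 135990996616985 + 18653087580540*t + 159788691461197*t^2 + 158166949045874*t^3 + 156582944273889*t^4 + 24979525768024*t^5.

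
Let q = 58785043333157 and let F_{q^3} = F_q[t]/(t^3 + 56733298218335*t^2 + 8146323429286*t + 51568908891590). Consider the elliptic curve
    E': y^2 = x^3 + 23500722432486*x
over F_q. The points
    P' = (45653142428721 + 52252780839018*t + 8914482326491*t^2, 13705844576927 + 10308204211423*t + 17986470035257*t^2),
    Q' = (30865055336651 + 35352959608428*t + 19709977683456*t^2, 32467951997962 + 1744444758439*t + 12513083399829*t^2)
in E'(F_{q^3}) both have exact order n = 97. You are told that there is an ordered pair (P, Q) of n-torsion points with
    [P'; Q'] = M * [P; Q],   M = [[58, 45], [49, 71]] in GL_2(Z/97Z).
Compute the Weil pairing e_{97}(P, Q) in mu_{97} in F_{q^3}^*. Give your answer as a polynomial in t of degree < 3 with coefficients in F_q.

The 97-Weil pairing on E[97] over F_{58785043333157} is alternating-bilinear: e_{97}(P',Q') = e_{97}(P,Q)^det(M).
det(M) mod 97 = 70; its inverse in (Z/97)^* is 79 (check: 70*79 mod 97 = 1).
Miller loop for e_{97} over F_{58785043333157^3}: bits of 97 = 1100001; 6 double steps + 2 add steps, l/v at each.
Miller gives e_{97}(P',Q') = 34903462862297 + 14554376416999*t + 55302914267987*t^2 in F_{58785043333157^3}.
Raise to 79: e(P,Q) = 15234712338334 + 10351728794164*t + 18864007325988*t^2 in mu_{97}.

15234712338334 + 10351728794164*t + 18864007325988*t^2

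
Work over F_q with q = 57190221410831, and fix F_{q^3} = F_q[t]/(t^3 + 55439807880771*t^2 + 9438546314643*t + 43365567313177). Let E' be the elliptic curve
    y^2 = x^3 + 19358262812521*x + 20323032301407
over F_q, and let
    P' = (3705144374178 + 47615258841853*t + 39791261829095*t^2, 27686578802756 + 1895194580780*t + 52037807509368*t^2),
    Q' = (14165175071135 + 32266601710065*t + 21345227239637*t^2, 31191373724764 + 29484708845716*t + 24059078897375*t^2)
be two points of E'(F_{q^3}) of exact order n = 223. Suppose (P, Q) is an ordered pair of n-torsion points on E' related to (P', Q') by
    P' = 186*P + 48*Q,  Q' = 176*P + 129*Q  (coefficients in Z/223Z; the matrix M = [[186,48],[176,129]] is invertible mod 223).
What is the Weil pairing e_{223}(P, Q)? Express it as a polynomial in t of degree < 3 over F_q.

8363604178911 + 12717002472083*t + 26812004866946*t^2

The 223-Weil pairing on E[223] over F_{57190221410831} is alternating-bilinear: e_{223}(P',Q') = e_{223}(P,Q)^det(M).
det M = 186*129 - 48*176 = 15546 = 159 (mod 223); 159^{-1} = 108 (mod 223).
Miller loop for e_{223} over F_{57190221410831^3}: bits of 223 = 11011111; 7 double steps + 6 add steps, l/v at each.
So e_{223}(P',Q') = 34728711083315 + 27372353018789*t + 20536844850527*t^2.
(34728711083315 + 27372353018789*t + 20536844850527*t^2)^{108} mod (57190221410831,f) = 8363604178911 + 12717002472083*t + 26812004866946*t^2.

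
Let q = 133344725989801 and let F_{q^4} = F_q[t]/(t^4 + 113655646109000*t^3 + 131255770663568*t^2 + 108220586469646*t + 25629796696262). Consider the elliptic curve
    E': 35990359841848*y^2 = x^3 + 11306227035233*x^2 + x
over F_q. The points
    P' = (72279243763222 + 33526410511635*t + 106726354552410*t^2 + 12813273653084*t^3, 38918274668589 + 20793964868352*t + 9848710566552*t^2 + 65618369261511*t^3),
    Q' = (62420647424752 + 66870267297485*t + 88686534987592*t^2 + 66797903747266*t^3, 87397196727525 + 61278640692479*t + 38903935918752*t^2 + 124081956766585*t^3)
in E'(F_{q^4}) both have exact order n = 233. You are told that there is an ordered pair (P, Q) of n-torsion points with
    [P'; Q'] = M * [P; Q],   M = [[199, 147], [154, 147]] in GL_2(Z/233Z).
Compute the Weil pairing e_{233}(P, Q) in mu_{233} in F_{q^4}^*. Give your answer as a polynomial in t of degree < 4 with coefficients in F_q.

e_{233} is bilinear + alternating on E[233], so e_{233}(199*P + 147*Q, 154*P + 147*Q) = e_{233}(P,Q)^(199*147-147*154).
Hence e(P,Q) = e(P',Q')^{169} where 169 = 91^{-1} mod 233.
Undo Montgomery via alpha=67070827674857, beta=62536954068879: (a',b')=(89949712971358,90249436345848) over F_{133344725989801}.
n = 233 = (11101001)_2 (8 bits, wt 5); accumulate f_{233,P'}(Q'+S)/f_{233,P'}(S) along the 7-step ladder.
Result: e(P',Q') = 112167989906146 + 81595895273542*t + 123880805748200*t^2 + 14971544508049*t^3.
Raise to 169: e(P,Q) = 39248473887785 + 38231079228958*t + 39308399631585*t^2 + 53945882260784*t^3 in mu_{233}.

39248473887785 + 38231079228958*t + 39308399631585*t^2 + 53945882260784*t^3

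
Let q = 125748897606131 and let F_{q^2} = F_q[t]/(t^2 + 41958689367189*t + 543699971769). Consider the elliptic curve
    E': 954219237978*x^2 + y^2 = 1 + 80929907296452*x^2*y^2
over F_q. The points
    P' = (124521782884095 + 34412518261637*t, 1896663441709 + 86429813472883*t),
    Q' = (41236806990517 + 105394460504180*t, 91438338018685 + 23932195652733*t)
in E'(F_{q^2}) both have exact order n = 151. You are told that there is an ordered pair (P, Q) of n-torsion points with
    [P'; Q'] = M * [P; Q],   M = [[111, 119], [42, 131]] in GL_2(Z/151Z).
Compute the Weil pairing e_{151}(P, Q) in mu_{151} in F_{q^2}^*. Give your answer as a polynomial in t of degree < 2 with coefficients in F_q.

Alternating bilinearity on E[151] (values in mu_{151} in F_{125748897606131^2}) gives e(P',Q') = e(P,Q)^det(M).
det(M) mod 151 = 30; its inverse in (Z/151)^* is 146 (check: 30*146 mod 151 = 1).
Edwards a_E,d_E -> Montgomery A=5771442308486,B=80070085071330 -> Weierstrass 9157329762882,14738498451002 via alpha=13647354422405,beta=42880526788447.
Run Miller on y^2=x^3+9157329762882*x+14738498451002 over F_{125748897606131}: ladder 10010111 (8 bits); e = f_P(D_Q)/f_Q(D_P).
The quotient is 11940382045216 + 58070817605597*t.
Hence e(P,Q) = 28291567512314 + 117677475270082*t in F_{125748897606131^2}^*.

28291567512314 + 117677475270082*t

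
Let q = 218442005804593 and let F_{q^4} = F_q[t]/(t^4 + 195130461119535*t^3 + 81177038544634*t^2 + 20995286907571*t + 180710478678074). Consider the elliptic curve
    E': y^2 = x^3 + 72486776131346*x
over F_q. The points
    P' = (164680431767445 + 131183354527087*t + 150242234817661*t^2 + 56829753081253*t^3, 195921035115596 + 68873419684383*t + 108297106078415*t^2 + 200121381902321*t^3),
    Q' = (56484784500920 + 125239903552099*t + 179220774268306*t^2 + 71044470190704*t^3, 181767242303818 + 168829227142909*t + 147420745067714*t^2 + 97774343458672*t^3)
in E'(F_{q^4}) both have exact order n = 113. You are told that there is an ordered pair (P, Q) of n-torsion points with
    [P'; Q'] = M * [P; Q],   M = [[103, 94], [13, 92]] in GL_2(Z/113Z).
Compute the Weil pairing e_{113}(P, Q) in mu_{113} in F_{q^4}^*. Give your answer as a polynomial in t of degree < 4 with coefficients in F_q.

22408798899414 + 44151055715011*t + 43413691485245*t^2 + 43202835055873*t^3

e_{113} is bilinear + alternating on E[113], so e_{113}(103*P + 94*Q, 13*P + 92*Q) = e_{113}(P,Q)^(103*92-94*13).
det M = 103*92 - 94*13 = 8254 = 5 (mod 113); 5^{-1} = 68 (mod 113).
n = 113 = (1110001)_2 (7 bits, wt 4); accumulate f_{113,P'}(Q'+S)/f_{113,P'}(S) along the 6-step ladder.
So e_{113}(P',Q') = 202332131014455 + 152025595705172*t + 28263432972385*t^2 + 73545786152282*t^3.
Finally e_{113}(P,Q) = 22408798899414 + 44151055715011*t + 43413691485245*t^2 + 43202835055873*t^3.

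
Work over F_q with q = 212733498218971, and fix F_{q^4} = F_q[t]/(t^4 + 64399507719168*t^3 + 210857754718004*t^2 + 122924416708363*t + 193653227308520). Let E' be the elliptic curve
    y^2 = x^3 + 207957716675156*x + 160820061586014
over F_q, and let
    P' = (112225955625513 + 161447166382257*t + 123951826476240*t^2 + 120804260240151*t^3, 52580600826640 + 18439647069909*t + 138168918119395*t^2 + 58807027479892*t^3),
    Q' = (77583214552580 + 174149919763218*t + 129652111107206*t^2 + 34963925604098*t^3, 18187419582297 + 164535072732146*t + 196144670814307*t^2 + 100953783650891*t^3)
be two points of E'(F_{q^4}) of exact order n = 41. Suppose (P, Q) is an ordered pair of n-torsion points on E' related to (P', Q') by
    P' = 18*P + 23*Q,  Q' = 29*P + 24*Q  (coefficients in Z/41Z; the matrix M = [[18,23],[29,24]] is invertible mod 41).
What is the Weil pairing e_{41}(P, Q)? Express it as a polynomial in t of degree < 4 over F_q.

113733084494497 + 205213713597503*t + 157007484131519*t^2 + 74383736867011*t^3

e_{41}(aP+bQ,cP+dQ) = e_{41}(P,Q)^(ad-bc); with (a,b,c,d)=(18,23,29,24) this gives the det-41 law.
18*24 - 23*29 = -235; reduced mod 41: det = 11, inverse 15.
6-bit Miller (101001) on E'/F_{212733498218971} with a'=207957716675156, b'=160820061586014: accumulate tangent/chord ratios at Q'+S and P'+S'.
e_{41}(P',Q') = 121704403882219 + 37651890624578*t + 95547798123920*t^2 + 15802446723890*t^3.
(121704403882219 + 37651890624578*t + 95547798123920*t^2 + 15802446723890*t^3)^{15} mod (212733498218971,f) = 113733084494497 + 205213713597503*t + 157007484131519*t^2 + 74383736867011*t^3.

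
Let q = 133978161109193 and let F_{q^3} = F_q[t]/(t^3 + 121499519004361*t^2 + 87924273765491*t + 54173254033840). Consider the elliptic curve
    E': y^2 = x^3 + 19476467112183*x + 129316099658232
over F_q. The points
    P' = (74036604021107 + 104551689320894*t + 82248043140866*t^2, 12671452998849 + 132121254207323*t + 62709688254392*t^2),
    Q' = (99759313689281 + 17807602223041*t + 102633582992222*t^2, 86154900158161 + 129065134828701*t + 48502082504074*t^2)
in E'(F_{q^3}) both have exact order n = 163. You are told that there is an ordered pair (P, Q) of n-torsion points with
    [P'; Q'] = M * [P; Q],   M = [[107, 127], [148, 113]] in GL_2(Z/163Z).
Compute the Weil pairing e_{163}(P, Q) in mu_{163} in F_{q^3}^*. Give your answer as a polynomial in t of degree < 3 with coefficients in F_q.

The 163-Weil pairing on E[163] over F_{133978161109193} is alternating-bilinear: e_{163}(P',Q') = e_{163}(P,Q)^det(M).
det(M) mod 163 = 141; its inverse in (Z/163)^* is 37 (check: 141*37 mod 163 = 1).
Run Miller on y^2=x^3+19476467112183*x+129316099658232 over F_{133978161109193}: ladder 10100011 (8 bits); e = f_P(D_Q)/f_Q(D_P).
Miller gives e_{163}(P',Q') = 69100406972480 + 107968023204192*t + 106346274239867*t^2 in F_{133978161109193^3}.
Hence e(P,Q) = 76833826884991 + 48577985583798*t + 56226456882400*t^2 in F_{133978161109193^3}^*.

76833826884991 + 48577985583798*t + 56226456882400*t^2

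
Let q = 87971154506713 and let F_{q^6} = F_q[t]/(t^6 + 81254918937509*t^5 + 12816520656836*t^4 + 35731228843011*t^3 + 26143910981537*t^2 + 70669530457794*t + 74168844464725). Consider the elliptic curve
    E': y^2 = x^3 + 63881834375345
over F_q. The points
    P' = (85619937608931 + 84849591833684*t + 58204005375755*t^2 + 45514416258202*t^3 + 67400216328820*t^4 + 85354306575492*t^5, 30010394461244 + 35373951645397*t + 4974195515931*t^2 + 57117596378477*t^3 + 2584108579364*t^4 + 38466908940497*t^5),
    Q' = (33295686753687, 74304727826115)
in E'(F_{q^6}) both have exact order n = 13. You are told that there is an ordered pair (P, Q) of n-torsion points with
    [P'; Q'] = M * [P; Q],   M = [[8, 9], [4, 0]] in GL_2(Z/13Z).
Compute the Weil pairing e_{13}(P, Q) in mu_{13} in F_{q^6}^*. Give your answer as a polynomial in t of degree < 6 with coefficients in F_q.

527589600098 + 85238417969557*t + 71345316853265*t^2 + 85234847559718*t^3 + 8693035667051*t^4 + 66089971351917*t^5

Alternating bilinearity on E[13] (values in mu_{13} in F_{87971154506713^6}) gives e(P',Q') = e(P,Q)^det(M).
Hence e(P,Q) = e(P',Q')^{9} where 9 = 3^{-1} mod 13.
n = 13 = (1101)_2 (4 bits, wt 3); accumulate f_{13,P'}(Q'+S)/f_{13,P'}(S) along the 3-step ladder.
Miller gives e_{13}(P',Q') = 23009362051533 + 22679251099437*t + 81268497970689*t^2 + 37841688641385*t^3 + 18010646477614*t^4 + 17560694815904*t^5 in F_{87971154506713^6}.
Hence e(P,Q) = 527589600098 + 85238417969557*t + 71345316853265*t^2 + 85234847559718*t^3 + 8693035667051*t^4 + 66089971351917*t^5 in F_{87971154506713^6}^*.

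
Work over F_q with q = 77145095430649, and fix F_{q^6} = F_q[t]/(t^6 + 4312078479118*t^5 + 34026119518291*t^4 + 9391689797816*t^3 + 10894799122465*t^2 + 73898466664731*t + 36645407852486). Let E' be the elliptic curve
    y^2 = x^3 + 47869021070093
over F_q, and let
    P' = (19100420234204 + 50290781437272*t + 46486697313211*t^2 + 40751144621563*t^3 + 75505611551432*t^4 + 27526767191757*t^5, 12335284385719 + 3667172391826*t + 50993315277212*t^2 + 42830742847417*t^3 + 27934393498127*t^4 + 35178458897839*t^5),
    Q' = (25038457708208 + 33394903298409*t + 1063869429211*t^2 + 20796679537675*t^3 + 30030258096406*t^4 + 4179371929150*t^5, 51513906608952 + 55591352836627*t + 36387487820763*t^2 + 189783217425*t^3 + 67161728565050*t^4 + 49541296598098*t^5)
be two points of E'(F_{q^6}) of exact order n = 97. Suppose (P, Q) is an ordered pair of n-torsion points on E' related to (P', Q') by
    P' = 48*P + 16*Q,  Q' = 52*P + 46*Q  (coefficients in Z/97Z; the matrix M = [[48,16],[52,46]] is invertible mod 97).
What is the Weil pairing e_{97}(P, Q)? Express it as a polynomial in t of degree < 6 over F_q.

Since e_{97}(P,P)=e_{97}(Q,Q)=1 and e_{97}(Q,P)=e_{97}(P,Q)^{-1}, expanding e_{97}(48*P + 16*Q,52*P + 46*Q) leaves e(P,Q)^det(M).
Inverting 18 mod 97: 27. Thus e_{97}(P,Q) = e(P',Q')^{27}.
Build f_{97,P'} and f_{97,Q'} via the 7-bit ladder of 97=1100001_2; evaluate at shifted divisors; quotient in F_{77145095430649^6}.
f_P(D_Q)/f_Q(D_P) = 22163908994936 + 37358063990466*t + 33172928376434*t^2 + 50792179965000*t^3 + 35412198469666*t^4 + 45202074531266*t^5.
Raise to 27: e(P,Q) = 42881553984620 + 20646264113251*t + 42690330583901*t^2 + 31204792202305*t^3 + 44771352458199*t^4 + 67093850127061*t^5 in mu_{97}.

42881553984620 + 20646264113251*t + 42690330583901*t^2 + 31204792202305*t^3 + 44771352458199*t^4 + 67093850127061*t^5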